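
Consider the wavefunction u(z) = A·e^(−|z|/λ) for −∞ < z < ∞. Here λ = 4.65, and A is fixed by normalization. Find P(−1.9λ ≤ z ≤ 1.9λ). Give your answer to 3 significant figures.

P = ∫_{−1.9λ}^{1.9λ} |u(z)|² dz.
With A² fixed by ∫|u|² = 1, i.e. A² = (λ)^(−1), substitute and integrate.
Both integrals are even about z = 0, so only the z ≥ 0 halves are needed (the factors of 2 cancel). In terms of t = z/λ (A² and the length scale cancel between numerator and denominator), P = [∫_{0}^{1.9} e^(-2·t) dt] / [∫_{0}^{∞} e^(-2·t) dt].
Using ∫ e^(-2·t) dt = -e^(-2·t)/2, the numerator is 1/2 - e^(-19/5)/2 and the denominator is 1/2.
Taking the ratio, P = 0.9776.

P ≈ 0.978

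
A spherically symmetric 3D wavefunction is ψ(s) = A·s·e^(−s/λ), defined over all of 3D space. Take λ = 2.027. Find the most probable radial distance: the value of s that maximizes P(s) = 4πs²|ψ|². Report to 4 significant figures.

s ≈ 4.054

Differentiate P(s) = 4πs²|ψ|² with respect to s and set to zero.
Solving yields s = 2·λ.
With λ = 2.027, the most probable radial distance is 4.0540.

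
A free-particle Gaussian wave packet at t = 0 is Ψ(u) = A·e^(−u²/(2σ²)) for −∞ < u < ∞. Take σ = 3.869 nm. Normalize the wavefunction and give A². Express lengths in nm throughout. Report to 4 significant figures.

A^2 ≈ 0.1458 nm^(-1)

We need A² ∫|f|² du = 1, taking the integral from −∞ to ∞.
Differentiating ∫e^(−αu²) du = √(π/α) under α to get the higher moments, carrying out the integral gives A² · √(π)·σ.
Setting this equal to 1 gives A² = 1/(√(π)·σ).
With σ = 3.869: A² = 0.14582 and A = 0.38187.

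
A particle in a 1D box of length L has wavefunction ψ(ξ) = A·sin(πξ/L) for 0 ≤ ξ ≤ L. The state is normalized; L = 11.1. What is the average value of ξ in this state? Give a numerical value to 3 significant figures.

By definition ⟨ξ⟩ = ∫ ξ |ψ(ξ)|² dξ.
With ∫₀^L sin²(nπξ/L) dξ = L/2, the ratio of the moment integral to the normalization integral gives ⟨ξ⟩ = L/2.
With L = 11.1, ⟨ξ⟩ = 5.550.

⟨ξ⟩ ≈ 5.55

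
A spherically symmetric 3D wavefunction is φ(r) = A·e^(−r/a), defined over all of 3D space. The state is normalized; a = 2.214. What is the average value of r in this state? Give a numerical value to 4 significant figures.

⟨r⟩ ≈ 3.321

⟨r⟩ = ∫ r |φ|² 4πr² dr over the full domain.
Since the A² factors cancel between numerator and denominator, ⟨r⟩ = 3·a/2.
With a = 2.214, ⟨r⟩ = 3.3210.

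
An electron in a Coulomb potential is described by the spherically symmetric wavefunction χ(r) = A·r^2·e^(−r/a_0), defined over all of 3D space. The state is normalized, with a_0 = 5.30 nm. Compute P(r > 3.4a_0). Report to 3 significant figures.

P ≈ 0.480

Integrate the radial probability density 4πr²|χ|² over r > 3.4a_0.
Normalization gives A² = 1/(45·π·a_0^7/2).
Substituting u = r/a_0, A², 4π and the length scale all cancel in the ratio: P = ∫_{3.4}^{∞} u^6·e^(-2·u) du / ∫_{0}^{∞} u^6·e^(-2·u) du.
Using ∫ u^6·e^(-2·u) du = -(4·u^6 + 12·u^5 + 30·u^4 + 60·u^3 + 90·u^2 + 90·u + 45)·e^(-2·u)/8, the numerator is ≈ 2.6995 and the denominator is 45/8.
The region integral divided by the full integral gives P = 0.4799.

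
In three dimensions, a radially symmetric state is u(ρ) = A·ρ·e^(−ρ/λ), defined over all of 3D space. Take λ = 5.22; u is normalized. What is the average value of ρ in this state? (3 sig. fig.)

⟨ρ⟩ ≈ 13.1

⟨ρ⟩ = ∫ ρ |u|² 4πρ² dρ over the full domain.
Evaluating both integrals, ⟨ρ⟩ = 5·λ/2.
With λ = 5.22, ⟨ρ⟩ = 13.05.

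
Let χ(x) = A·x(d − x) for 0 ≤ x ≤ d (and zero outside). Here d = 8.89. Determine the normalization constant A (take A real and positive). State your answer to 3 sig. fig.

A ≈ 0.0232

Normalization requires ∫|χ|² dx = 1, integrated from 0 to d.
Expanding the polynomial and integrating term by term, carrying out the integral gives A² · d^5/30.
Setting this equal to 1 gives A² = 1/(d^5/30).
With d = 8.89: A² = 0.0005403 and A = 0.02324.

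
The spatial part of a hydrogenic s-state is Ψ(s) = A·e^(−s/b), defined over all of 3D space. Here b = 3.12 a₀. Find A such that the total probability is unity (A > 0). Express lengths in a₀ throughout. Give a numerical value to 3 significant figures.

A ≈ 0.102 a₀^(-3/2)

The normalization condition is ∫|Ψ|² 4πs² ds = 1 from 0 to ∞.
(Spherical symmetry: dV = 4πs² ds.)
Using ∫₀^∞ sⁿ e^(−αs) ds = n!/αⁿ⁺¹, ∫|Ψ|² 4πs² ds = A²·(π·b^3).
Plugging in b = 3.12 yields A = 0.1024.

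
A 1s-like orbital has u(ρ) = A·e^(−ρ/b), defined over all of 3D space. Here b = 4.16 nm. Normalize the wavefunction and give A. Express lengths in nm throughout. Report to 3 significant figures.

A ≈ 0.0665 nm^(-3/2)

We need A² ∫|f|² 4πρ² dρ = 1, taking the integral from 0 to ∞.
In 3D with spherical symmetry the volume element is 4πρ² dρ.
With u = A·e^(−ρ/b), the integral evaluates to A²·[π·b^3].
So A² = (π·b^3)^(−1).
Plugging in b = 4.16 yields A = 0.06649.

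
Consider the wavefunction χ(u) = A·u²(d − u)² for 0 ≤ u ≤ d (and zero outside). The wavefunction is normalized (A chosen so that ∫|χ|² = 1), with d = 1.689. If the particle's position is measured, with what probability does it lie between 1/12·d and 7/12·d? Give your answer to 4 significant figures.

P = ∫_{1/12·d}^{7/12·d} |χ(u)|² du.
Since A² = 1/(d^9/630), this is the region integral divided by the full normalization integral.
Substituting t = u/d, A² and the length scale cancel in the ratio: P = ∫_{1/12}^{7/12} t^4·(1 - t)^4 dt / ∫_{0}^{1} t^4·(1 - t)^4 dt.
With ∫ t^4·(1 - t)^4 dt = t^5·(70·t^4 - 315·t^3 + 540·t^2 - 420·t + 126)/630 + C, the region integral is ≈ 0.00110681 and the full one is 1/630.
Taking the ratio, P = 0.69729.

P ≈ 0.6973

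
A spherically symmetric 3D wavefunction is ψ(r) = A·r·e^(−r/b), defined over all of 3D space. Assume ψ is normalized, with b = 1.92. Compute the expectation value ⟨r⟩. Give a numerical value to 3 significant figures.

⟨r⟩ ≈ 4.80

By definition ⟨r⟩ = ∫ r |ψ(r)|² 4πr² dr.
Evaluating both integrals, ⟨r⟩ = 5·b/2.
Putting b = 1.92 gives 4.800.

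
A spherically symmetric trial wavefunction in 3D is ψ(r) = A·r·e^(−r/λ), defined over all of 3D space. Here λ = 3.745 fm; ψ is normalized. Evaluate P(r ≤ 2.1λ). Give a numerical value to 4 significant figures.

P ≈ 0.4102

P = ∫ |ψ|² 4πr² dr over r ≤ 2.1λ.
Normalization gives A² = 1/(3·π·λ^5).
In terms of u = r/λ (A², 4π and the length scale all cancel between numerator and denominator), P = [∫_{0}^{2.1} u^4·e^(-2·u) du] / [∫_{0}^{∞} u^4·e^(-2·u) du].
With ∫ u^4·e^(-2·u) du = -(u^4/2 + u^3 + 3·u^2/2 + 3·u/2 + 3/4)·e^(-2·u) + C, the region integral is ≈ 0.307630 and the full one is 3/4.
Taking the ratio yields P = 0.41017.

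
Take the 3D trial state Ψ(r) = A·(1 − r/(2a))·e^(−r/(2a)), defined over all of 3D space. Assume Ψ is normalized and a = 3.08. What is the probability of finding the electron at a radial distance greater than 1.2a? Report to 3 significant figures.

Integrate the radial probability density 4πr²|Ψ|² over r > 1.2a.
Normalization gives A² = 1/(8·π·a^3).
Let u = r/a; then A², 4π and the length scale all cancel, so P = ∫_{1.2}^{∞} u^2·(1 - u/2)^2·e^(-u) du ÷ ∫_{0}^{∞} u^2·(1 - u/2)^2·e^(-u) du.
An antiderivative of u^2·(1 - u/2)^2·e^(-u) is -(u^4/4 + u^2 + 2·u + 2)·e^(-u); evaluating from 1.2 to ∞ gives 3974·e^(-6/5)/625, while the full integral is 2.
Taking the ratio yields P = 0.9576.

P ≈ 0.958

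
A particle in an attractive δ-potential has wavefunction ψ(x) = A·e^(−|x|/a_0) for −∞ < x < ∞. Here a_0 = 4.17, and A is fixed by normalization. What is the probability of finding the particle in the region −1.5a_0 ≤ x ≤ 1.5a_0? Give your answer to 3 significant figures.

P ≈ 0.950

The probability is P = ∫ |ψ|² dx over [−1.5a_0, 1.5a_0].
Since A² = 1/(a_0), this is the region integral divided by the full normalization integral.
By symmetry take twice the x ≥ 0 contribution in numerator and denominator; the 2's cancel. Substituting u = x/a_0, A² and the length scale cancel in the ratio: P = ∫_{0}^{1.5} e^(-2·u) du / ∫_{0}^{∞} e^(-2·u) du.
An antiderivative of e^(-2·u) is -e^(-2·u)/2; evaluating from 0 to 1.5 gives 1/2 - e^(-3)/2, while the full integral is 1/2.
Evaluating gives P = 0.9502.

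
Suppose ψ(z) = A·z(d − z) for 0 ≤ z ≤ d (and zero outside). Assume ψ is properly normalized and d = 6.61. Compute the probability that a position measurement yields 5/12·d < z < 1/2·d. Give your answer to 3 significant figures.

P = ∫_{5/12·d}^{1/2·d} |ψ(z)|² dz.
With A² fixed by ∫|ψ|² = 1, i.e. A² = (d^5/30)^(−1), substitute and integrate.
In terms of u = z/d (A² and the length scale cancel between numerator and denominator), P = [∫_{5/12}^{1/2} u^2·(1 - u)^2 du] / [∫_{0}^{1} u^2·(1 - u)^2 du].
Using ∫ u^2·(1 - u)^2 du = u^3·(6·u^2 - 15·u + 10)/30, the numerator is ≈ 0.0051127 and the denominator is 1/30.
This works out to P = 0.1534.

P ≈ 0.153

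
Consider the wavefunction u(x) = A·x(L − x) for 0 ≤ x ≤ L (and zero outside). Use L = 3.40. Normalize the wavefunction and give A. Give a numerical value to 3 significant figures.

Normalization requires ∫|u|² dx = 1, integrated from 0 to L.
Expanding the polynomial and integrating term by term, with u = A·x(L − x), the integral evaluates to A²·[L^5/30].
With L = 3.40: A² = 0.06603 and A = 0.2570.

A ≈ 0.257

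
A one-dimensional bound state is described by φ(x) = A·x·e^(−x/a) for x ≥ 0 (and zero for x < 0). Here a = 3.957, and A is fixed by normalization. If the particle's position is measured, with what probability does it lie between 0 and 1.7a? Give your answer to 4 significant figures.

P = ∫_{0}^{1.7a} |φ(x)|² dx.
The normalization integral ∫|φ|²dx over the whole domain equals a^3/4·A², and A² cancels in the ratio.
Substituting u = x/a, A² and the length scale cancel in the ratio: P = ∫_{0}^{1.7} u^2·e^(-2·u) du / ∫_{0}^{∞} u^2·e^(-2·u) du.
With ∫ u^2·e^(-2·u) du = -(2·u^2 + 2·u + 1)·e^(-2·u)/4 + C, the region integral is 1/4 - 509·e^(-17/5)/200 and the full one is 1/4.
Evaluating gives P = 0.66026.

P ≈ 0.6603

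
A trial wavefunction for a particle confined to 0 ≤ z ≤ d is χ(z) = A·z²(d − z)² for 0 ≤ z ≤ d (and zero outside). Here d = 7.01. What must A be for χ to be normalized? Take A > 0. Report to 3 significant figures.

A ≈ 0.00393

The normalization condition is ∫|χ|² dz = 1 from 0 to d.
Expanding the polynomial and integrating term by term, the integral (without the A² prefactor) comes out to d^9/630.
Setting this equal to 1 gives A² = 1/(d^9/630).
Substituting d = 7.01 gives A² = 0.00001541, so A = 0.003926.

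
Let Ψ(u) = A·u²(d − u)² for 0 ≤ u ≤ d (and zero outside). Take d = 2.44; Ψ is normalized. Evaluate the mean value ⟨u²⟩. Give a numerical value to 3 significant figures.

By definition ⟨u²⟩ = ∫ u^2 |Ψ(u)|² du.
Since the A² factors cancel between numerator and denominator, ⟨u²⟩ = 3·d^2/11.
With d = 2.44, ⟨u^2⟩ = 1.624.

⟨u^2⟩ ≈ 1.62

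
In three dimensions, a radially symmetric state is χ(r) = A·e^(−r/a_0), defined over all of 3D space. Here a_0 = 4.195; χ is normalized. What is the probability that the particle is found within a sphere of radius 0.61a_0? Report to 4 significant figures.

With dV = 4πr²dr, the probability is ∫|χ|² dV over r ≤ 0.61a_0.
The full normalization integral is A²·[π·a_0^3] = 1, fixing A².
Substituting u = r/a_0, A², 4π and the length scale all cancel in the ratio: P = ∫_{0}^{0.61} u^2·e^(-2·u) du / ∫_{0}^{∞} u^2·e^(-2·u) du.
With ∫ u^2·e^(-2·u) du = -(2·u^2 + 2·u + 1)·e^(-2·u)/4 + C, the region integral is ≈ 0.0312197 and the full one is 1/4.
The region integral divided by the full integral gives P = 0.12488.

P ≈ 0.1249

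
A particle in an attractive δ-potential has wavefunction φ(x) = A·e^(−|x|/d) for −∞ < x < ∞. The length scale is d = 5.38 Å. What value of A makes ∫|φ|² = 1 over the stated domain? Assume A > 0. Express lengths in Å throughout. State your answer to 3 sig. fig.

A ≈ 0.431 Å^(-1/2)

We need A² ∫|f|² dx = 1, taking the integral from −∞ to ∞.
Carrying out the integral gives A² · d.
Setting this equal to 1 gives A² = 1/(d).
With d = 5.38: A² = 0.1859 and A = 0.4311.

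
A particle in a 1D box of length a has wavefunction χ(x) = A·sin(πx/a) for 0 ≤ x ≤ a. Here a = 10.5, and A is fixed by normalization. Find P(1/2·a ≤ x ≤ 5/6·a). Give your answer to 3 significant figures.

|χ|² is the probability density, so P = ∫_{1/2·a}^{5/6·a} |χ|² dx.
Since A² = 1/(a/2), this is the region integral divided by the full normalization integral.
Let u = x/a; then A² and the length scale cancel, so P = ∫_{1/2}^{5/6} sin(π·u)^2 du ÷ ∫_{0}^{1} sin(π·u)^2 du.
An antiderivative of sin(π·u)^2 is u/2 - sin(2·π·u)/(4·π); evaluating from 1/2 to 5/6 gives √(3)/(8·π) + 1/6, while the full integral is 1/2.
This works out to P = (√(3)/4 + π/3)/π.

P ≈ 0.471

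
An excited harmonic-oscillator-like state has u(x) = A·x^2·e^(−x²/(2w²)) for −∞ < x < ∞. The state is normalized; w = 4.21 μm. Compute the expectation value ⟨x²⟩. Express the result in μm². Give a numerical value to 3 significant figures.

By definition ⟨x²⟩ = ∫ x^2 |u(x)|² dx.
Since the A² factors cancel between numerator and denominator, ⟨x²⟩ = 5·w^2/2.
With w = 4.21, ⟨x^2⟩ = 44.31.

⟨x^2⟩ ≈ 44.3 μm^2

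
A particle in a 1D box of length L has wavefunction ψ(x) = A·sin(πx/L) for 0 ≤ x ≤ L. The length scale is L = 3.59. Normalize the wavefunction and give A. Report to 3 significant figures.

A ≈ 0.746

Normalization requires ∫|ψ|² dx = 1, integrated from 0 to L.
Using sin²θ = (1 − cos 2θ)/2, ∫|ψ|² dx = A²·(L/2).
Hence A² = 1/[L/2].
With L = 3.59: A² = 0.5571 and A = 0.7464.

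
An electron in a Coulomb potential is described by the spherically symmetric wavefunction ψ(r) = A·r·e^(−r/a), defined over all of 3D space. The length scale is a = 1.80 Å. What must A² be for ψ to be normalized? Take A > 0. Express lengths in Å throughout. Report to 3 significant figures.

We need A² ∫|f|² 4πr² dr = 1, taking the integral from 0 to ∞.
In 3D with spherical symmetry the volume element is 4πr² dr.
Carrying out the integral gives A² · 3·π·a^5.
Hence A² = 1/[3·π·a^5].
Plugging in a = 1.80 yields A = 0.07493.

A^2 ≈ 0.00562 Å^(-5)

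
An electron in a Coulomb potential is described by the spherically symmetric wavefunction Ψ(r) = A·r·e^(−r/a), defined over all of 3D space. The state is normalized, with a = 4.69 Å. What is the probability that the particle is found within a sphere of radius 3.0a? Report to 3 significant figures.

Integrate the radial probability density 4πr²|Ψ|² over r ≤ 3.0a.
The full normalization integral is A²·[3·π·a^5] = 1, fixing A².
Let u = r/a; then A², 4π and the length scale all cancel, so P = ∫_{0}^{3.0} u^4·e^(-2·u) du ÷ ∫_{0}^{∞} u^4·e^(-2·u) du.
With ∫ u^4·e^(-2·u) du = -(u^4/2 + u^3 + 3·u^2/2 + 3·u/2 + 3/4)·e^(-2·u) + C, the region integral is 3/4 - 345·e^(-6)/4 and the full one is 3/4.
Taking the ratio yields P = 0.7149.

P ≈ 0.715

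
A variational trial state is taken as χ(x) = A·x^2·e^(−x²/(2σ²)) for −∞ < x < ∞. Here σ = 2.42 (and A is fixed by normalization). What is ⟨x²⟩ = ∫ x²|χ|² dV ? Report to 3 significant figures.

By definition ⟨x²⟩ = ∫ x^2 |χ(x)|² dx.
Using the Gaussian integral ∫_{−∞}^{∞} e^(−αx²) dx = √(π/α), since the A² factors cancel between numerator and denominator, ⟨x²⟩ = 5·σ^2/2.
Putting σ = 2.42 gives 14.64.

⟨x^2⟩ ≈ 14.6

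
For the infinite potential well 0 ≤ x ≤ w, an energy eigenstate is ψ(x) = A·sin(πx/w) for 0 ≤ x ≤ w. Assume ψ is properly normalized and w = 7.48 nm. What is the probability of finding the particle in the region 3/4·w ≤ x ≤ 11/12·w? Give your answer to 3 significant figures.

P ≈ 0.0871

|ψ|² is the probability density, so P = ∫_{3/4·w}^{11/12·w} |ψ|² dx.
With A² fixed by ∫|ψ|² = 1, i.e. A² = (w/2)^(−1), substitute and integrate.
In terms of u = x/w (A² and the length scale cancel between numerator and denominator), P = [∫_{3/4}^{11/12} sin(π·u)^2 du] / [∫_{0}^{1} sin(π·u)^2 du].
An antiderivative of sin(π·u)^2 is u/2 - sin(2·π·u)/(4·π); evaluating from 3/4 to 11/12 gives 1/12 - 1/(8·π), while the full integral is 1/2.
This works out to P = (-3 + 2·π)/(12·π).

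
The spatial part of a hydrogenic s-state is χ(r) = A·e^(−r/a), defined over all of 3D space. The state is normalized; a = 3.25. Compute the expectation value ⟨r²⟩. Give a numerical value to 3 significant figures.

⟨r^2⟩ ≈ 31.7

By definition ⟨r²⟩ = ∫ r^2 |χ(r)|² 4πr² dr.
With ∫₀^∞ r^4 e^(−αr) dr = 4!/α^5, since the A² factors cancel between numerator and denominator, ⟨r²⟩ = 3·a^2.
With a = 3.25, ⟨r^2⟩ = 31.69.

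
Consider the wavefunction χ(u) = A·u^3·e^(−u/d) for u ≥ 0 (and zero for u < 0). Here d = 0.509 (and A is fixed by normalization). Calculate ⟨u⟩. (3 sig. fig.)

The expectation value is the |χ|²-weighted average of u: ∫ u|χ|² du.
The ratio of the moment integral to the normalization integral gives ⟨u⟩ = 7·d/2.
Putting d = 0.509 gives 1.782.

⟨u⟩ ≈ 1.78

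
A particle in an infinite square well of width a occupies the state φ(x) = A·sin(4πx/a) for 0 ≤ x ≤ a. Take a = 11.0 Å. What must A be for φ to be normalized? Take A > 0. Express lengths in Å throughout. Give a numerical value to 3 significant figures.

A ≈ 0.426 Å^(-1/2)

We need A² ∫|f|² dx = 1, taking the integral from 0 to a.
∫|φ|² dx = A²·(a/2).
Setting this equal to 1 gives A² = 1/(a/2).
Substituting a = 11.0 gives A² = 0.1818, so A = 0.4264.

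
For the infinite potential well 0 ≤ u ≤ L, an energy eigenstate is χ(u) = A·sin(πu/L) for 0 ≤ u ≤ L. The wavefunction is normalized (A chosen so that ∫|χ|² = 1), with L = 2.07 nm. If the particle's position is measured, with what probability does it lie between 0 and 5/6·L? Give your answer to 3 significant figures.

P ≈ 0.971

The probability is P = ∫ |χ|² du over [0, 5/6·L].
Since A² = 1/(L/2), this is the region integral divided by the full normalization integral.
In terms of t = u/L (A² and the length scale cancel between numerator and denominator), P = [∫_{0}^{5/6} sin(π·t)^2 dt] / [∫_{0}^{1} sin(π·t)^2 dt].
An antiderivative of sin(π·t)^2 is t/2 - sin(2·π·t)/(4·π); evaluating from 0 to 5/6 gives √(3)/(8·π) + 5/12, while the full integral is 1/2.
Taking the ratio, P = √(3)/(4·π) + 5/6.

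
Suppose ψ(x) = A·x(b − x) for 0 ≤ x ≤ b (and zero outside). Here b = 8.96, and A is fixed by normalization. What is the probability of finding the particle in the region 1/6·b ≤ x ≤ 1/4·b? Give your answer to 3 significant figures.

|ψ|² is the probability density, so P = ∫_{1/6·b}^{1/4·b} |ψ|² dx.
Since A² = 1/(b^5/30), this is the region integral divided by the full normalization integral.
In terms of u = x/b (A² and the length scale cancel between numerator and denominator), P = [∫_{1/6}^{1/4} u^2·(1 - u)^2 du] / [∫_{0}^{1} u^2·(1 - u)^2 du].
With ∫ u^2·(1 - u)^2 du = u^3·(6·u^2 - 15·u + 10)/30 + C, the region integral is ≈ 0.0022674 and the full one is 1/30.
Evaluating gives P = 0.06802.

P ≈ 0.0680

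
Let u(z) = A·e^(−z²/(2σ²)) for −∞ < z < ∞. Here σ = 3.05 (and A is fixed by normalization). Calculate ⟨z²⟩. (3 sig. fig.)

The expectation value is the |u|²-weighted average of z^2: ∫ z^2|u|² dz.
With ∫_{−∞}^{∞} z^(2m) e^(−αz²) dz = (2m−1)!!·√π / (2^m α^(m+1/2)), the ratio of the moment integral to the normalization integral gives ⟨z²⟩ = σ^2/2.
Putting σ = 3.05 gives 4.651.

⟨z^2⟩ ≈ 4.65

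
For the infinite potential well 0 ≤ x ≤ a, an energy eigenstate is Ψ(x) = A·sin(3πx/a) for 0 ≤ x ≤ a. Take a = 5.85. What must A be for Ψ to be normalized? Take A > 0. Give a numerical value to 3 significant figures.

Normalization requires ∫|Ψ|² dx = 1, integrated from 0 to a.
The integral (without the A² prefactor) comes out to a/2.
Setting this equal to 1 gives A² = 1/(a/2).
With a = 5.85: A² = 0.3419 and A = 0.5847.

A ≈ 0.585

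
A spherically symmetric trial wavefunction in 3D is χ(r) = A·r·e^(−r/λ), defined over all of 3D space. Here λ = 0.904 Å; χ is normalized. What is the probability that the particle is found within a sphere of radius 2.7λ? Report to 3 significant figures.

P ≈ 0.627

With dV = 4πr²dr, the probability is ∫|χ|² dV over r ≤ 2.7λ.
Normalization gives A² = 1/(3·π·λ^5).
Let u = r/λ; then A², 4π and the length scale all cancel, so P = ∫_{0}^{2.7} u^4·e^(-2·u) du ÷ ∫_{0}^{∞} u^4·e^(-2·u) du.
An antiderivative of u^4·e^(-2·u) is -(u^4/2 + u^3 + 3·u^2/2 + 3·u/2 + 3/4)·e^(-2·u); evaluating from 0 to 2.7 gives ≈ 0.47002, while the full integral is 3/4.
This evaluates to P = 0.6267.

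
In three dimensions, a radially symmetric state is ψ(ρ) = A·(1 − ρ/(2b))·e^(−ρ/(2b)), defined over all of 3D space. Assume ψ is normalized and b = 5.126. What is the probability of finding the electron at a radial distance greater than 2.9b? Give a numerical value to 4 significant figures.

P ≈ 0.9324

Integrate the radial probability density 4πρ²|ψ|² over ρ > 2.9b.
A² is fixed by ∫₀^∞ 4πρ²|ψ|² dρ = 1, i.e. A² = (8·π·b^3)^(−1).
In terms of u = ρ/b (A², 4π and the length scale all cancel between numerator and denominator), P = [∫_{2.9}^{∞} u^2·(1 - u/2)^2·e^(-u) du] / [∫_{0}^{∞} u^2·(1 - u/2)^2·e^(-u) du].
An antiderivative of u^2·(1 - u/2)^2·e^(-u) is -(u^4/4 + u^2 + 2·u + 2)·e^(-u); evaluating from 2.9 to ∞ gives ≈ 1.86485, while the full integral is 2.
The region integral divided by the full integral gives P = 0.93242.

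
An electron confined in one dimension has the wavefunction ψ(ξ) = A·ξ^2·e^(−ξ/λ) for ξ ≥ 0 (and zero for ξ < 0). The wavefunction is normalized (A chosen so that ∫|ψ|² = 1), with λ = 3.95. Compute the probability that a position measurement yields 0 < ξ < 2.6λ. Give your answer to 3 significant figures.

P = ∫_{0}^{2.6λ} |ψ(ξ)|² dξ.
The normalization integral ∫|ψ|²dξ over the whole domain equals 3·λ^5/4·A², and A² cancels in the ratio.
Let u = ξ/λ; then A² and the length scale cancel, so P = ∫_{0}^{2.6} u^4·e^(-2·u) du ÷ ∫_{0}^{∞} u^4·e^(-2·u) du.
An antiderivative of u^4·e^(-2·u) is -(u^4/2 + u^3 + 3·u^2/2 + 3·u/2 + 3/4)·e^(-2·u); evaluating from 0 to 2.6 gives ≈ 0.44540, while the full integral is 3/4.
Evaluating gives P = 0.5939.

P ≈ 0.594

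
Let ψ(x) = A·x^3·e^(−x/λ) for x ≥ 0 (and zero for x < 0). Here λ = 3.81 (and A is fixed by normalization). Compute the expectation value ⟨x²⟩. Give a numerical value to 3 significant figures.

The expectation value is the |ψ|²-weighted average of x^2: ∫ x^2|ψ|² dx.
Evaluating both integrals, ⟨x²⟩ = 14·λ^2.
Putting λ = 3.81 gives 203.2.

⟨x^2⟩ ≈ 203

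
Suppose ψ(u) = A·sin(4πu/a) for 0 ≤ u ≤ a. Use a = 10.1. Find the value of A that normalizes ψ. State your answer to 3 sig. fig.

A ≈ 0.445

The normalization condition is ∫|ψ|² du = 1 from 0 to a.
∫|ψ|² du = A²·(a/2).
Hence A² = 1/[a/2].
Plugging in a = 10.1 yields A = 0.4450.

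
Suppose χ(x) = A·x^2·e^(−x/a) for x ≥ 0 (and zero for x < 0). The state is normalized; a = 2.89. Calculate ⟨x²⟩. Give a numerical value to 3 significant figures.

By definition ⟨x²⟩ = ∫ x^2 |χ(x)|² dx.
The ratio of the moment integral to the normalization integral gives ⟨x²⟩ = 15·a^2/2.
With a = 2.89, ⟨x^2⟩ = 62.64.

⟨x^2⟩ ≈ 62.6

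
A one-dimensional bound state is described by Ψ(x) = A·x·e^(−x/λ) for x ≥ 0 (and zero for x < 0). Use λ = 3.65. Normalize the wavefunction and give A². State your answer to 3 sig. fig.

We need A² ∫|f|² dx = 1, taking the integral from 0 to ∞.
Carrying out the integral gives A² · λ^3/4.
Setting this equal to 1 gives A² = 1/(λ^3/4).
Substituting λ = 3.65 gives A² = 0.08226, so A = 0.2868.

A^2 ≈ 0.0823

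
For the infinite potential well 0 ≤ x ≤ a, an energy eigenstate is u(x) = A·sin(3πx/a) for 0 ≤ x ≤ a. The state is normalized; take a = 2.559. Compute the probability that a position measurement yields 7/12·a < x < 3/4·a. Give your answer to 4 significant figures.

P = ∫_{7/12·a}^{3/4·a} |u(x)|² dx.
The normalization integral ∫|u|²dx over the whole domain equals a/2·A², and A² cancels in the ratio.
In terms of t = x/a (A² and the length scale cancel between numerator and denominator), P = [∫_{7/12}^{3/4} sin(3·π·t)^2 dt] / [∫_{0}^{1} sin(3·π·t)^2 dt].
Using ∫ sin(3·π·t)^2 dt = t/2 - sin(6·π·t)/(12·π), the numerator is 1/12 - 1/(6·π) and the denominator is 1/2.
This works out to P = (-2 + π)/(6·π).

P ≈ 0.06056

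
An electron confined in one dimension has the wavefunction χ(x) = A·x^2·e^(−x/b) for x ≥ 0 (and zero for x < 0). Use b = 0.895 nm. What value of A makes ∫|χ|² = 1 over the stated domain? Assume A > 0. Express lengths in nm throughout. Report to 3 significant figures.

Normalization requires ∫|χ|² dx = 1, integrated from 0 to ∞.
∫|χ|² dx = A²·(3·b^5/4).
So A² = (3·b^5/4)^(−1).
With b = 0.895: A² = 2.322 and A = 1.524.

A ≈ 1.52 nm^(-5/2)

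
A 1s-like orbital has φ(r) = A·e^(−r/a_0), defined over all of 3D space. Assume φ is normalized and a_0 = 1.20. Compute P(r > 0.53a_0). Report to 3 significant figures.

P ≈ 0.908

Integrate the radial probability density 4πr²|φ|² over r > 0.53a_0.
The full normalization integral is A²·[π·a_0^3] = 1, fixing A².
In terms of u = r/a_0 (A², 4π and the length scale all cancel between numerator and denominator), P = [∫_{0.53}^{∞} u^2·e^(-2·u) du] / [∫_{0}^{∞} u^2·e^(-2·u) du].
Using ∫ u^2·e^(-2·u) du = -(2·u^2 + 2·u + 1)·e^(-2·u)/4, the numerator is ≈ 0.22708 and the denominator is 1/4.
Taking the ratio yields P = 0.9083.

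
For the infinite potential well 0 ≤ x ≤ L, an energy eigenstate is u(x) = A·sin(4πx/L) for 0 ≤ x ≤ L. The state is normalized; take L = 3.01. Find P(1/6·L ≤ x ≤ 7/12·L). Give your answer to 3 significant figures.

P = ∫_{1/6·L}^{7/12·L} |u(x)|² dx.
Since A² = 1/(L/2), this is the region integral divided by the full normalization integral.
Substituting t = x/L, A² and the length scale cancel in the ratio: P = ∫_{1/6}^{7/12} sin(4·π·t)^2 dt / ∫_{0}^{1} sin(4·π·t)^2 dt.
An antiderivative of sin(4·π·t)^2 is t/2 - sin(4·π·t)·cos(4·π·t)/(8·π); evaluating from 1/6 to 7/12 gives -√(3)/(16·π) + 5/24, while the full integral is 1/2.
This works out to P = -√(3)/(8·π) + 5/12.

P ≈ 0.348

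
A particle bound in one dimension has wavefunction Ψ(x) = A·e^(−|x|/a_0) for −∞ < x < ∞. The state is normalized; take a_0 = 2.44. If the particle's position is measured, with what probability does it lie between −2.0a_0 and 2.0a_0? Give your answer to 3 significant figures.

P = ∫_{−2.0a_0}^{2.0a_0} |Ψ(x)|² dx.
With A² fixed by ∫|Ψ|² = 1, i.e. A² = (a_0)^(−1), substitute and integrate.
Both integrals are even about x = 0, so only the x ≥ 0 halves are needed (the factors of 2 cancel). Let u = x/a_0; then A² and the length scale cancel, so P = ∫_{0}^{2.0} e^(-2·u) du ÷ ∫_{0}^{∞} e^(-2·u) du.
An antiderivative of e^(-2·u) is -e^(-2·u)/2; evaluating from 0 to 2.0 gives 1/2 - e^(-4)/2, while the full integral is 1/2.
Evaluating gives P = 0.9817.

P ≈ 0.982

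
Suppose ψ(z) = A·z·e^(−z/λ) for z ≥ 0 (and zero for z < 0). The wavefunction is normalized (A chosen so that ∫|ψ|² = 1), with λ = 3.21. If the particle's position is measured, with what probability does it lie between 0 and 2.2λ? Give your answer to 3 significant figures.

P ≈ 0.815

|ψ|² is the probability density, so P = ∫_{0}^{2.2λ} |ψ|² dz.
Since A² = 1/(λ^3/4), this is the region integral divided by the full normalization integral.
Substituting u = z/λ, A² and the length scale cancel in the ratio: P = ∫_{0}^{2.2} u^2·e^(-2·u) du / ∫_{0}^{∞} u^2·e^(-2·u) du.
An antiderivative of u^2·e^(-2·u) is -(2·u^2 + 2·u + 1)·e^(-2·u)/4; evaluating from 0 to 2.2 gives 1/4 - 377·e^(-22/5)/100, while the full integral is 1/4.
This works out to P = 0.8149.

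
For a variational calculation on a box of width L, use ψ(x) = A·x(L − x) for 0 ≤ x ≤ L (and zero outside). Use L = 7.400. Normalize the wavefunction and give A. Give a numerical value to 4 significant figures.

A ≈ 0.03677

The normalization condition is ∫|ψ|² dx = 1 from 0 to L.
Expanding the polynomial and integrating term by term, with ψ = A·x(L − x), the integral evaluates to A²·[L^5/30].
Hence A² = 1/[L^5/30].
Substituting L = 7.400 gives A² = 0.0013520, so A = 0.036769.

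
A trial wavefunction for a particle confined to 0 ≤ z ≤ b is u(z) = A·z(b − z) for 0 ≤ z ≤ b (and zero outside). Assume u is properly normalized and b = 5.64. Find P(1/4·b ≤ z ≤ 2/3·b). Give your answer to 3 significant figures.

P ≈ 0.687

The probability is P = ∫ |u|² dz over [1/4·b, 2/3·b].
With A² fixed by ∫|u|² = 1, i.e. A² = (b^5/30)^(−1), substitute and integrate.
In terms of t = z/b (A² and the length scale cancel between numerator and denominator), P = [∫_{1/4}^{2/3} t^2·(1 - t)^2 dt] / [∫_{0}^{1} t^2·(1 - t)^2 dt].
An antiderivative of t^2·(1 - t)^2 is t^3·(6·t^2 - 15·t + 10)/30; evaluating from 1/4 to 2/3 gives ≈ 0.022887, while the full integral is 1/30.
This works out to P = 0.6866.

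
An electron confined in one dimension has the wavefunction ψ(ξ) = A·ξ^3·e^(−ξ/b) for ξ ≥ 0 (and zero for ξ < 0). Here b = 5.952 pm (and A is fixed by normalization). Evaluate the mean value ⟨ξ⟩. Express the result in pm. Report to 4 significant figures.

⟨ξ⟩ ≈ 20.83 pm

The expectation value is the |ψ|²-weighted average of ξ: ∫ ξ|ψ|² dξ.
Using ∫₀^∞ ξⁿ e^(−αξ) dξ = n!/αⁿ⁺¹, the ratio of the moment integral to the normalization integral gives ⟨ξ⟩ = 7·b/2.
Putting b = 5.952 gives 20.832.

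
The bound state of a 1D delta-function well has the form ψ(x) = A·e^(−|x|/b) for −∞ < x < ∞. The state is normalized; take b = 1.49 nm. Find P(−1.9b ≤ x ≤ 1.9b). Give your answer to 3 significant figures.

P = ∫_{−1.9b}^{1.9b} |ψ(x)|² dx.
The normalization integral ∫|ψ|²dx over the whole domain equals b·A², and A² cancels in the ratio.
By symmetry take twice the x ≥ 0 contribution in numerator and denominator; the 2's cancel. In terms of u = x/b (A² and the length scale cancel between numerator and denominator), P = [∫_{0}^{1.9} e^(-2·u) du] / [∫_{0}^{∞} e^(-2·u) du].
An antiderivative of e^(-2·u) is -e^(-2·u)/2; evaluating from 0 to 1.9 gives 1/2 - e^(-19/5)/2, while the full integral is 1/2.
Evaluating gives P = 0.9776.

P ≈ 0.978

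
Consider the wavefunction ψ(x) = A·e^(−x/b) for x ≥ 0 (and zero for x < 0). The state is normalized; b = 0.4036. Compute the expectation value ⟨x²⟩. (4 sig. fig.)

⟨x^2⟩ ≈ 0.08145

By definition ⟨x²⟩ = ∫ x^2 |ψ(x)|² dx.
The ratio of the moment integral to the normalization integral gives ⟨x²⟩ = b^2/2.
Putting b = 0.4036 gives 0.081446.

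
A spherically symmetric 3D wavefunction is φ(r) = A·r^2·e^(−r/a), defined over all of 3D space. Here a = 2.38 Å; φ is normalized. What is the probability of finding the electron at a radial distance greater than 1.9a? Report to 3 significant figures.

With dV = 4πr²dr, the probability is ∫|φ|² dV over r > 1.9a.
A² is fixed by ∫₀^∞ 4πr²|φ|² dr = 1, i.e. A² = (45·π·a^7/2)^(−1).
Substituting u = r/a, A², 4π and the length scale all cancel in the ratio: P = ∫_{1.9}^{∞} u^6·e^(-2·u) du / ∫_{0}^{∞} u^6·e^(-2·u) du.
With ∫ u^6·e^(-2·u) du = -(4·u^6 + 12·u^5 + 30·u^4 + 60·u^3 + 90·u^2 + 90·u + 45)·e^(-2·u)/8 + C, the region integral is ≈ 5.1137 and the full one is 45/8.
The region integral divided by the full integral gives P = 0.9091.

P ≈ 0.909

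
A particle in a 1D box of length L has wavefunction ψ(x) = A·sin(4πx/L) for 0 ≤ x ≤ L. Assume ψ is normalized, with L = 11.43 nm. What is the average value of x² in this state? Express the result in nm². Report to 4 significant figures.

⟨x^2⟩ ≈ 43.13 nm^2

⟨x²⟩ = ∫ x^2 |ψ|² dx over the full domain.
The ratio of the moment integral to the normalization integral gives ⟨x²⟩ = -L^2/(32·π^2) + L^2/3.
Putting L = 11.43 gives 43.135.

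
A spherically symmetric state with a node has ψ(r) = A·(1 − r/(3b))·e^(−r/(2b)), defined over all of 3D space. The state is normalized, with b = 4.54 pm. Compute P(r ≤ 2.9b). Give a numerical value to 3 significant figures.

P ≈ 0.353

Integrate the radial probability density 4πr²|ψ|² over r ≤ 2.9b.
The full normalization integral is A²·[8·π·b^3/3] = 1, fixing A².
In terms of u = r/b (A², 4π and the length scale all cancel between numerator and denominator), P = [∫_{0}^{2.9} u^2·(1 - u/3)^2·e^(-u) du] / [∫_{0}^{∞} u^2·(1 - u/3)^2·e^(-u) du].
With ∫ u^2·(1 - u/3)^2·e^(-u) du = (-u^4 + 2·u^3 - 3·u^2 - 6·u - 6)·e^(-u)/9 + C, the region integral is ≈ 0.23516 and the full one is 2/3.
This evaluates to P = 0.3527.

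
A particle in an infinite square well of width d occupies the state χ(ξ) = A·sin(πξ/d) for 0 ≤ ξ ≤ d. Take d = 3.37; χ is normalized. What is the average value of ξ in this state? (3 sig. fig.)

⟨ξ⟩ ≈ 1.69

⟨ξ⟩ = ∫ ξ |χ|² dξ over the full domain.
Evaluating both integrals, ⟨ξ⟩ = d/2.
Putting d = 3.37 gives 1.685.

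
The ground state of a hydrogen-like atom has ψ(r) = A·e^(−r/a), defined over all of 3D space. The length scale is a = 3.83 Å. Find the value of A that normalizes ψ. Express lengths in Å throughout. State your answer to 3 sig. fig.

A ≈ 0.0753 Å^(-3/2)

The normalization condition is ∫|ψ|² 4πr² dr = 1 from 0 to ∞.
In 3D with spherical symmetry the volume element is 4πr² dr.
The integral (without the A² prefactor) comes out to π·a^3.
Hence A² = 1/[π·a^3].
With a = 3.83: A² = 0.005666 and A = 0.07527.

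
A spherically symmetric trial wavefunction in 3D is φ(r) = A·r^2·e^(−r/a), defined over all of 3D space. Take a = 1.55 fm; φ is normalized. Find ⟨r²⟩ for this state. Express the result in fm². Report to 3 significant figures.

⟨r^2⟩ ≈ 33.6 fm^2

⟨r²⟩ = ∫ r^2 |φ|² 4πr² dr over the full domain.
The ratio of the moment integral to the normalization integral gives ⟨r²⟩ = 14·a^2.
Putting a = 1.55 gives 33.64.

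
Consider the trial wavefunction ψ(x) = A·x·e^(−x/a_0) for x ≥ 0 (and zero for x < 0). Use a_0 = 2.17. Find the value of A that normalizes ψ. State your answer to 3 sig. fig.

Require ∫ |ψ|² dx = 1 over the whole domain.
With ∫₀^∞ x^2 e^(−αx) dx = 2!/α^3, the integral (without the A² prefactor) comes out to a_0^3/4.
Hence A² = 1/[a_0^3/4].
With a_0 = 2.17: A² = 0.3915 and A = 0.6257.

A ≈ 0.626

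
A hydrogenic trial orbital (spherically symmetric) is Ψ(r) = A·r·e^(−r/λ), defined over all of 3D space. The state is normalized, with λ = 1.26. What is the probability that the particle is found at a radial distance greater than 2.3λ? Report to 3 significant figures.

With dV = 4πr²dr, the probability is ∫|Ψ|² dV over r > 2.3λ.
A² is fixed by ∫₀^∞ 4πr²|Ψ|² dr = 1, i.e. A² = (3·π·λ^5)^(−1).
In terms of u = r/λ (A², 4π and the length scale all cancel between numerator and denominator), P = [∫_{2.3}^{∞} u^4·e^(-2·u) du] / [∫_{0}^{∞} u^4·e^(-2·u) du].
An antiderivative of u^4·e^(-2·u) is -(u^4/2 + u^3 + 3·u^2/2 + 3·u/2 + 3/4)·e^(-2·u); evaluating from 2.3 to ∞ gives ≈ 0.38493, while the full integral is 3/4.
The region integral divided by the full integral gives P = 0.5132.

P ≈ 0.513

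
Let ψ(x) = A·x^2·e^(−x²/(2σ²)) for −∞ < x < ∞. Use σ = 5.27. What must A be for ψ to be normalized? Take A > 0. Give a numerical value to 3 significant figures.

We need A² ∫|f|² dx = 1, taking the integral from −∞ to ∞.
Using the Gaussian integral ∫_{−∞}^{∞} e^(−αx²) dx = √(π/α), ∫|ψ|² dx = A²·(3·√(π)·σ^5/4).
So A² = (3·√(π)·σ^5/4)^(−1).
Substituting σ = 5.27 gives A² = 0.0001851, so A = 0.01360.

A ≈ 0.0136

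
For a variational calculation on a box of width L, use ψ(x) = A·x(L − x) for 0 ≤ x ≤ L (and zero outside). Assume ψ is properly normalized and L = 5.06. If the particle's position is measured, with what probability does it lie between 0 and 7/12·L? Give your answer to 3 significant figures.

P = ∫_{0}^{7/12·L} |ψ(x)|² dx.
Since A² = 1/(L^5/30), this is the region integral divided by the full normalization integral.
Substituting u = x/L, A² and the length scale cancel in the ratio: P = ∫_{0}^{7/12} u^2·(1 - u)^2 du / ∫_{0}^{1} u^2·(1 - u)^2 du.
An antiderivative of u^2·(1 - u)^2 is u^3·(6·u^2 - 15·u + 10)/30; evaluating from 0 to 7/12 gives ≈ 0.021779, while the full integral is 1/30.
The result is P = 0.6534.

P ≈ 0.653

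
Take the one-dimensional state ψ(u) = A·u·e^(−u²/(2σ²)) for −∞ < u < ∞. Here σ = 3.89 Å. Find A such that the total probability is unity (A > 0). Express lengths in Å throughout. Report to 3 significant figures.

The normalization condition is ∫|ψ|² du = 1 from −∞ to ∞.
With ∫_{−∞}^{∞} u^(2m) e^(−αu²) du = (2m−1)!!·√π / (2^m α^(m+1/2)), carrying out the integral gives A² · √(π)·σ^3/2.
So A² = (√(π)·σ^3/2)^(−1).
Substituting σ = 3.89 gives A² = 0.01917, so A = 0.1385.

A ≈ 0.138 Å^(-3/2)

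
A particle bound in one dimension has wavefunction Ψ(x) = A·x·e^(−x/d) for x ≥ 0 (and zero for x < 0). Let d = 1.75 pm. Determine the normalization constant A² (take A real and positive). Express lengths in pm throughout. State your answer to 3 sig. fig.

A^2 ≈ 0.746 pm^(-3)

The normalization condition is ∫|Ψ|² dx = 1 from 0 to ∞.
∫|Ψ|² dx = A²·(d^3/4).
Setting this equal to 1 gives A² = 1/(d^3/4).
Substituting d = 1.75 gives A² = 0.7464, so A = 0.8639.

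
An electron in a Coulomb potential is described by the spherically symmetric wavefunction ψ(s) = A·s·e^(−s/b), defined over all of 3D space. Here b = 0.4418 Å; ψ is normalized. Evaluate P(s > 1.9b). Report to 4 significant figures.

P ≈ 0.6678

With dV = 4πs²ds, the probability is ∫|ψ|² dV over s > 1.9b.
A² is fixed by ∫₀^∞ 4πs²|ψ|² ds = 1, i.e. A² = (3·π·b^5)^(−1).
In terms of u = s/b (A², 4π and the length scale all cancel between numerator and denominator), P = [∫_{1.9}^{∞} u^4·e^(-2·u) du] / [∫_{0}^{∞} u^4·e^(-2·u) du].
Using ∫ u^4·e^(-2·u) du = -(u^4/2 + u^3 + 3·u^2/2 + 3·u/2 + 3/4)·e^(-2·u), the numerator is ≈ 0.500883 and the denominator is 3/4.
The region integral divided by the full integral gives P = 0.66784.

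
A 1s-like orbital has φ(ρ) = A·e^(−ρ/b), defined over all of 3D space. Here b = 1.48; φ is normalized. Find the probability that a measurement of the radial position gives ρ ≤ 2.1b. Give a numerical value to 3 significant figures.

P = ∫ |φ|² 4πρ² dρ over ρ ≤ 2.1b.
The full normalization integral is A²·[π·b^3] = 1, fixing A².
Let u = ρ/b; then A², 4π and the length scale all cancel, so P = ∫_{0}^{2.1} u^2·e^(-2·u) du ÷ ∫_{0}^{∞} u^2·e^(-2·u) du.
Using ∫ u^2·e^(-2·u) du = -(2·u^2 + 2·u + 1)·e^(-2·u)/4, the numerator is 1/4 - 701·e^(-21/5)/200 and the denominator is 1/4.
The region integral divided by the full integral gives P = 0.7898.

P ≈ 0.790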